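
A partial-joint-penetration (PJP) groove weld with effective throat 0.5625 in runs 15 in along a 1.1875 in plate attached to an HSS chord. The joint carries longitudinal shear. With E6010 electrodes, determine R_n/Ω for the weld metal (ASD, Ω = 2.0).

R_n/Ω ≈ 152 kip

E60XX → F_EXX = 60 ksi.
Effective throat (given) t_e = 0.5625 in.
A_we = 0.5625 × 15 = 8.438 in².
F_nw = 0.6 F_EXX = 36 ksi.
R_n/Ω = (36 × 8.438) / 2.0 = 151.9 kip.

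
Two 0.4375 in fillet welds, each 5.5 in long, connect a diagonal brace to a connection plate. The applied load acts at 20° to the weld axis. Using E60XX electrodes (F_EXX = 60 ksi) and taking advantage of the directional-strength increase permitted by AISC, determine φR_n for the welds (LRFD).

t_e = 0.707 × 0.4375 = 0.3093 in; A_we = 0.3093 × 11 = 3.402 in².
Directional factor: 1.0 + 0.5 sin^1.5(20°) = 1.1.
F_nw = 0.6 × 60 × 1.1 = 39.6 ksi.
φR_n = 0.75 × 39.6 × 3.402 = 101.1 kip.

φR_n ≈ 101 kip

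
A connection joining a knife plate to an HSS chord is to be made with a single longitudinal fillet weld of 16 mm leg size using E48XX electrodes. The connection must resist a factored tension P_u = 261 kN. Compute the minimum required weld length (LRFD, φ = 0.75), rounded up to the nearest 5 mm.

E48XX → F_EXX = 480 MPa.
Throat t_e = 0.707 × 16 = 11.31 mm.
φr_n = 0.75 × 0.6 × 480 × 11.31 × 10⁻³ = 2.443 kN/mm.
L_req = P_u / φr_n = 261 / 2.443 = 106.8 mm total.
Round up → use L = 110 mm.

L = 110 mm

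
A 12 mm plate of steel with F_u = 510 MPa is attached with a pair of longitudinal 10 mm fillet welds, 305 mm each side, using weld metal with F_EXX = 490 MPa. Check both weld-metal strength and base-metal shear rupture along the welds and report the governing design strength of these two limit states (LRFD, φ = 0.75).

t_e = 0.707 × 10 = 7.07 mm; L = 610 mm.
Weld metal: φR_n = 0.75 × 0.6 × 490 × 7.07 × 610 × 10⁻³ = 951 kN.
Base metal (shear rupture): φR_n = 0.75 × 0.6 × 510 × 12 × 610 × 10⁻³ = 1680 kN.
Governing: weld metal.

φR_n ≈ 951 kN (weld metal governs)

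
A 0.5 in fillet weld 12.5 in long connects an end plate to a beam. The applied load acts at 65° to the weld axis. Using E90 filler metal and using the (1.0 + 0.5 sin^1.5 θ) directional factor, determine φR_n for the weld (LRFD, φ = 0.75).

E90XX → F_EXX = 90 ksi.
t_e = 0.707 × 0.5 = 0.3535 in; A_we = 0.3535 × 12.5 = 4.419 in².
Directional factor: 1.0 + 0.5 sin^1.5(65°) = 1.431.
F_nw = 0.6 × 90 × 1.431 = 77.3 ksi.
φR_n = 0.75 × 77.3 × 4.419 = 256.2 kip.

φR_n ≈ 256 kip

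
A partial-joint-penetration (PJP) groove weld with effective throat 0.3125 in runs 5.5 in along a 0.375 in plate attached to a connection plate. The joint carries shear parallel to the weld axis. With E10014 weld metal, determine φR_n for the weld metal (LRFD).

E100XX → F_EXX = 100 ksi.
Effective throat (given) t_e = 0.3125 in.
A_we = 0.3125 × 5.5 = 1.719 in².
F_nw = 0.6 F_EXX = 60 ksi.
φR_n = 0.75 × 60 × 1.719 = 77.34 kip.

φR_n ≈ 77.3 kip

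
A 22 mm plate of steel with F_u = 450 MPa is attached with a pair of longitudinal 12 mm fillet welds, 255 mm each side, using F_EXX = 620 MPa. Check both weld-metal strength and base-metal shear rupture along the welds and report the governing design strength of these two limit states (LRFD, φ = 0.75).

φR_n ≈ 1210 kN (weld metal governs)

t_e = 0.707 × 12 = 8.484 mm; L = 510 mm.
Weld metal: φR_n = 0.75 × 0.6 × 620 × 8.484 × 510 × 10⁻³ = 1207 kN.
Base metal (shear rupture): φR_n = 0.75 × 0.6 × 450 × 22 × 510 × 10⁻³ = 2272 kN.
Governing: weld metal.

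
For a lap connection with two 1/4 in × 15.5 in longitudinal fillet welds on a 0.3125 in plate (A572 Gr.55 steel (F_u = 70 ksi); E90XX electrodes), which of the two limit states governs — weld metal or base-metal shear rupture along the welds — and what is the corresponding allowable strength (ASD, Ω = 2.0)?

E90XX → F_EXX = 90 ksi.
t_e = 0.707 × 0.25 = 0.1767 in; L = 31 in.
Weld metal: R_n/Ω = (1/2.0) × 0.6 × 90 × 0.1767 × 31 = 147.9 kips.
Base metal (shear rupture): R_n/Ω = (1/2.0) × 0.6 × 70 × 0.3125 × 31 = 203.4 kips.
Governing: weld metal.

R_n/Ω ≈ 148 kips (weld metal governs)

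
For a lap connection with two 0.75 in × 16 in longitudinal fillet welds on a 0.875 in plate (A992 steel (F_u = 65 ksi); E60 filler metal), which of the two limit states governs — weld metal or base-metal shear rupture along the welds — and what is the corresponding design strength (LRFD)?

E60XX → F_EXX = 60 ksi.
t_e = 0.707 × 0.75 = 0.5302 in; L = 32 in.
Weld metal: φR_n = 0.75 × 0.6 × 60 × 0.5302 × 32 = 458.1 kips.
Base metal (shear rupture): φR_n = 0.75 × 0.6 × 65 × 0.875 × 32 = 819 kips.
Governing: weld metal.

φR_n ≈ 458 kips (weld metal governs)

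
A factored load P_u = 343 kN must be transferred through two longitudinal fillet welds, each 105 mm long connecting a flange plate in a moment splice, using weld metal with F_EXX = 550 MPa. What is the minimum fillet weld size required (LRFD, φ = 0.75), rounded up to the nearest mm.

w = 10 mm

Total weld length L = 210 mm.
Required throat t_e = P_u / (φ × 0.6 F_EXX × L) = 343 / (0.75 × 0.6 × 550 × 210 × 10⁻³) = 6.599 mm.
Required leg w = t_e / 0.707 = 9.334 mm → use 10 mm.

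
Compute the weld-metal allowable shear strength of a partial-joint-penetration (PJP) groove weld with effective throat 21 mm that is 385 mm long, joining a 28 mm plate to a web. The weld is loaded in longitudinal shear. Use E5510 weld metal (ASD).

E55XX → F_EXX = 550 MPa.
Effective throat (given) t_e = 21 mm.
A_we = 21 × 385 = 8085 mm².
F_nw = 0.6 F_EXX = 330 MPa.
R_n/Ω = (330 × 8085) / 2.0 × 10⁻³ = 1334 kN.

R_n/Ω ≈ 1330 kN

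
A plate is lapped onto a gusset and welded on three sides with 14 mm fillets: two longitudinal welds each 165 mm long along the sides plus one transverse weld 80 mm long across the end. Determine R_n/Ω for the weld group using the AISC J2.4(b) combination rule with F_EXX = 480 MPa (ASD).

R_n/Ω ≈ 584 kN

t_e = 0.707 × 14 = 9.898 mm.
R_nwl = 0.6 × 480 × 9.898 × 330 × 10⁻³ = 940.7 kN (longitudinal, 2 welds).
R_nwt = 0.6 × 480 × 9.898 × 80 × 10⁻³ = 228 kN (transverse, base value).
(i) R_nwl + R_nwt = 1169 kN; (ii) 0.85 R_nwl + 1.5 R_nwt = 1142 kN.
R_n = max = 1169 kN [governs: (i)]; R_n/Ω = 584.4 kN.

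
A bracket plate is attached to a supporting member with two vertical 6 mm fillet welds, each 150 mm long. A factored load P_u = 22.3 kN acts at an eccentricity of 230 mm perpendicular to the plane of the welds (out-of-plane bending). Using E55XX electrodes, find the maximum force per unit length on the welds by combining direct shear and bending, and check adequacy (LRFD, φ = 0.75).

E55XX → F_EXX = 550 MPa.
L_w = 2 × 150 = 300 mm; section modulus (unit throat) S = 2 × L²/6 = 7500 mm².
Direct shear f_v = P/L_w = 22.3×10³/300 = 74.33 N/mm.
Moment M = P × e = 22.3×10³ × 230 = 5129000 N·mm; bending f_b = M/S = 683.9 N/mm.
f_max = √(f_v² + f_b²) = √(74.33² + 683.9²) = 687.9 N/mm.
φr_n = 0.75 × 0.6 × 550 × (0.707 × 6) = 1050 N/mm → adequate.

f_max ≈ 688 N/mm; adequate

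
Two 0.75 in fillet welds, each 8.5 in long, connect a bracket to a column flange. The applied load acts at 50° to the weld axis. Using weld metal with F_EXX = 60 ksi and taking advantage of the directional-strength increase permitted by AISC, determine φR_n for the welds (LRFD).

φR_n ≈ 325 kips

t_e = 0.707 × 0.75 = 0.5302 in; A_we = 0.5302 × 17 = 9.014 in².
Directional factor: 1.0 + 0.5 sin^1.5(50°) = 1.335.
F_nw = 0.6 × 60 × 1.335 = 48.07 ksi.
φR_n = 0.75 × 48.07 × 9.014 = 325 kips.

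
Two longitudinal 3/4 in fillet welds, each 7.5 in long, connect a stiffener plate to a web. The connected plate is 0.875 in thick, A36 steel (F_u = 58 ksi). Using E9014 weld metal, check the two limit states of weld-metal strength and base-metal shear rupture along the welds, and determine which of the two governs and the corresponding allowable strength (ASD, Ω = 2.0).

R_n/Ω ≈ 215 kip (weld metal governs)

E90XX → F_EXX = 90 ksi.
t_e = 0.707 × 0.75 = 0.5302 in; L = 15 in.
Weld metal: R_n/Ω = (1/2.0) × 0.6 × 90 × 0.5302 × 15 = 214.8 kip.
Base metal (shear rupture): R_n/Ω = (1/2.0) × 0.6 × 58 × 0.875 × 15 = 228.4 kip.
Governing: weld metal.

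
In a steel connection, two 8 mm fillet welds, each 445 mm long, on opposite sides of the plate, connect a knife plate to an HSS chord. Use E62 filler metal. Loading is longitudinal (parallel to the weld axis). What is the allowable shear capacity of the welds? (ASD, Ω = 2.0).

R_n/Ω ≈ 936 kN

E62XX → F_EXX = 620 MPa.
Effective throat t_e = 0.707 × 8 = 5.656 mm.
Total length L = 890 mm; A_we = 5.656 × 890 = 5034 mm².
F_nw = 0.6 F_EXX = 0.6 × 620 = 372 MPa.
R_n = 372 × 5034 × 10⁻³ = 1873 kN; R_n/Ω = 1873/2.0 = 936.3 kN.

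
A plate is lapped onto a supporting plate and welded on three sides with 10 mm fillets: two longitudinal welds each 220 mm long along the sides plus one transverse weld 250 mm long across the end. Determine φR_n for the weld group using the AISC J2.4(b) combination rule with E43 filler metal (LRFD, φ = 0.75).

E43XX → F_EXX = 430 MPa.
t_e = 0.707 × 10 = 7.07 mm.
R_nwl = 0.6 × 430 × 7.07 × 440 × 10⁻³ = 802.6 kN (longitudinal, 2 welds).
R_nwt = 0.6 × 430 × 7.07 × 250 × 10⁻³ = 456 kN (transverse, base value).
(i) R_nwl + R_nwt = 1259 kN; (ii) 0.85 R_nwl + 1.5 R_nwt = 1366 kN.
R_n = max = 1366 kN [governs: (ii)]; φR_n = 1025 kN.

φR_n ≈ 1020 kN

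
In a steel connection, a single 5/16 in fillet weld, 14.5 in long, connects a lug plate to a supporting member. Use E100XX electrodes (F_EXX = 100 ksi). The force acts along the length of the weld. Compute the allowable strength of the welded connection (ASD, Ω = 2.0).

R_n/Ω ≈ 96.1 kips

Effective throat t_e = 0.707 × 0.3125 = 0.2209 in.
Total length L = 14.5 in; A_we = 0.2209 × 14.5 = 3.204 in².
F_nw = 0.6 F_EXX = 0.6 × 100 = 60 ksi.
R_n = 60 × 3.204 = 192.2 kips; R_n/Ω = 192.2/2.0 = 96.11 kips.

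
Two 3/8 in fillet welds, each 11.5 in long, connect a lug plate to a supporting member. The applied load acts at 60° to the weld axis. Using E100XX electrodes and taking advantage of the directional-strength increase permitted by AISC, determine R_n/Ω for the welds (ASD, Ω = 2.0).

R_n/Ω ≈ 257 kip

E100XX → F_EXX = 100 ksi.
t_e = 0.707 × 0.375 = 0.2651 in; A_we = 0.2651 × 23 = 6.098 in².
Directional factor: 1.0 + 0.5 sin^1.5(60°) = 1.403.
F_nw = 0.6 × 100 × 1.403 = 84.18 ksi.
R_n/Ω = (84.18 × 6.098) / 2.0 = 256.7 kip.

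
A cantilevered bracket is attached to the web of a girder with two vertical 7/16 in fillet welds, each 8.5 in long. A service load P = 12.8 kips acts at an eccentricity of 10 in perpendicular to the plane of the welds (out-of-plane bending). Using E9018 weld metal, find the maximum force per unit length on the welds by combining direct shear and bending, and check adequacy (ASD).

f_max ≈ 5.37 kip/in; adequate

E90XX → F_EXX = 90 ksi.
L_w = 2 × 8.5 = 17 in; section modulus (unit throat) S = 2 × L²/6 = 24.08 in².
Direct shear f_v = P/L_w = 12.8/17 = 0.7529 kip/in.
Moment M = P × e = 12.8 × 10 = 128 kip·in; bending f_b = M/S = 5.315 kip/in.
f_max = √(f_v² + f_b²) = √(0.7529² + 5.315²) = 5.368 kip/in.
r_n/Ω = (1/2.0) × 0.6 × 90 × (0.707 × 0.4375) = 8.351 kip/in → adequate.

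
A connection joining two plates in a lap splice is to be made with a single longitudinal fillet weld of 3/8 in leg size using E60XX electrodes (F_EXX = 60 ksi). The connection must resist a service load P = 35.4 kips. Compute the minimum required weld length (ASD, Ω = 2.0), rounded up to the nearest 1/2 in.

L = 7.5 in

Throat t_e = 0.707 × 0.375 = 0.2651 in.
r_n/Ω = (0.6 × 60 × 0.2651) / 2.0 = 4.772 kip/in.
L_req = P / (r_n/Ω) = 35.4 / 4.772 = 7.418 in total.
Round up → use L = 7.5 in.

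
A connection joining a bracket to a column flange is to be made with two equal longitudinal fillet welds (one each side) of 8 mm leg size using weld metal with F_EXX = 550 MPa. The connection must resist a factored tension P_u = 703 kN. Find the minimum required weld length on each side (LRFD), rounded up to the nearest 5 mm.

Throat t_e = 0.707 × 8 = 5.656 mm.
φr_n = 0.75 × 0.6 × 550 × 5.656 × 10⁻³ = 1.4 kN/mm.
L_req = P_u / φr_n = 703 / 1.4 = 502.2 mm total.
Per side: 502.2 / 2 = 251.1 mm.
Round up → use L = 255 mm on each side.

L = 255 mm on each side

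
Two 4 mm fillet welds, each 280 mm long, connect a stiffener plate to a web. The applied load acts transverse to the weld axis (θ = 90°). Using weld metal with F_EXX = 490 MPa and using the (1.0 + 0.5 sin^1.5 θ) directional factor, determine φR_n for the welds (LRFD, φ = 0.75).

φR_n ≈ 524 kN

t_e = 0.707 × 4 = 2.828 mm; A_we = 2.828 × 560 = 1584 mm².
Directional factor: 1.0 + 0.5 sin^1.5(90°) = 1.5.
F_nw = 0.6 × 490 × 1.5 = 441 MPa.
φR_n = 0.75 × 441 × 1584 × 10⁻³ = 523.8 kN.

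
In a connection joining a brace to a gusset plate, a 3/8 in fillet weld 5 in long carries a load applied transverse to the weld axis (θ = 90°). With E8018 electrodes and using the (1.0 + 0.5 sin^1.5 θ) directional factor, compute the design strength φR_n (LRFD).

φR_n ≈ 71.6 kips

E80XX → F_EXX = 80 ksi.
t_e = 0.707 × 0.375 = 0.2651 in; A_we = 0.2651 × 5 = 1.326 in².
Directional factor: 1.0 + 0.5 sin^1.5(90°) = 1.5.
F_nw = 0.6 × 80 × 1.5 = 72 ksi.
φR_n = 0.75 × 72 × 1.326 = 71.58 kips.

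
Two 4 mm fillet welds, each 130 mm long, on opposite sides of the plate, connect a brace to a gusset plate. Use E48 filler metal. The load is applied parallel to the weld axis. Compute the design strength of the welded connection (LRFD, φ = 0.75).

φR_n ≈ 159 kN

E48XX → F_EXX = 480 MPa.
Effective throat t_e = 0.707 × 4 = 2.828 mm.
Total length L = 260 mm; A_we = 2.828 × 260 = 735.3 mm².
F_nw = 0.6 F_EXX = 0.6 × 480 = 288 MPa.
φR_n = 0.75 × 288 × 735.3 × 10⁻³ = 158.8 kN.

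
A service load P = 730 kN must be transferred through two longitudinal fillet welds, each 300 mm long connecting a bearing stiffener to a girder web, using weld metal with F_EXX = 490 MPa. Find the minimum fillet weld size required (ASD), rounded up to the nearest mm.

w = 12 mm

Total weld length L = 600 mm.
Required throat t_e = P × Ω / (0.6 F_EXX × L) = 730 × 2.0 / (0.6 × 490 × 600 × 10⁻³) = 8.277 mm.
Required leg w = t_e / 0.707 = 11.71 mm → use 12 mm.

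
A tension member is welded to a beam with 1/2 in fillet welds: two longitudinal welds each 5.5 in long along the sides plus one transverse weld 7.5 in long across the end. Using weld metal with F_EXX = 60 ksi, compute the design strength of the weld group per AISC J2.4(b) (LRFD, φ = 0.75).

t_e = 0.707 × 0.5 = 0.3535 in.
R_nwl = 0.6 × 60 × 0.3535 × 11 = 140 kip (longitudinal, 2 welds).
R_nwt = 0.6 × 60 × 0.3535 × 7.5 = 95.44 kip (transverse, base value).
(i) R_nwl + R_nwt = 235.4 kip; (ii) 0.85 R_nwl + 1.5 R_nwt = 262.2 kip.
R_n = max = 262.2 kip [governs: (ii)]; φR_n = 196.6 kip.

φR_n ≈ 197 kip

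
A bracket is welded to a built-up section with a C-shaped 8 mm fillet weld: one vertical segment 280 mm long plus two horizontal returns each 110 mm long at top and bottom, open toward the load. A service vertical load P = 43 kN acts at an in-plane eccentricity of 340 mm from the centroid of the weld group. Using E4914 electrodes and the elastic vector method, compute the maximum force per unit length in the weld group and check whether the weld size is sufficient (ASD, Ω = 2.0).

f_max ≈ 408 N/mm; adequate

E49XX → F_EXX = 490 MPa.
Total weld length L_w = 500 mm. Treat welds as unit-width lines.
Centroid: x̄ = 2×110×55 / 500 = 24.2 mm from the vertical weld.
Polar moment about centroid: J = I_x + I_y = [280³/12 + 2×110×140²] + [280×24.2² + 2(110³/12 + 110×30.8²)] = 6736000 mm³.
Direct shear f_v = P/L_w = 43×10³ / 500 = 86 N/mm (vertical).
Torsion M = P·e = 43×10³ × 340 = 14620000 N·mm.
Critical point at (x, y) = (85.8, 140) from centroid. f_tx = M·y/J = 303.9 N/mm; f_ty = M·x/J = 186.2 N/mm.
Resultant f_max = √[f_tx² + (f_v + f_ty)²] = √[303.9² + (86 + 186.2)²] = 408 N/mm.
Capacity per unit length: r_n/Ω = (1/2.0) × 0.6 × 490 × (0.707 × 8) = 831.4 N/mm.
408 ≤ 831.4 → adequate.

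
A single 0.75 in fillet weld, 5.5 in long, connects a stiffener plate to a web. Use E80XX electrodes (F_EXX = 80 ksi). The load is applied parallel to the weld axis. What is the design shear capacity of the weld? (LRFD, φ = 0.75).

φR_n ≈ 105 kips

Effective throat t_e = 0.707 × 0.75 = 0.5302 in.
Total length L = 5.5 in; A_we = 0.5302 × 5.5 = 2.916 in².
F_nw = 0.6 F_EXX = 0.6 × 80 = 48 ksi.
φR_n = 0.75 × 48 × 2.916 = 105 kips.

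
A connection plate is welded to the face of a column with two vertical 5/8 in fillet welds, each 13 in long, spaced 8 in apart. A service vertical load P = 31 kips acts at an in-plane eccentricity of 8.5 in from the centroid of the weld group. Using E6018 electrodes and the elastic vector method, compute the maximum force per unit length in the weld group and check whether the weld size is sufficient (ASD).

E60XX → F_EXX = 60 ksi.
Total weld length L_w = 26 in. Treat welds as unit-width lines.
Polar moment about centroid: J = 2[d³/12 + d(b/2)²] = 2[13³/12 + 13×4²] = 782.2 in³.
Direct shear f_v = P/L_w = 31 / 26 = 1.192 kip/in (vertical).
Torsion M = P·e = 31 × 8.5 = 263.5 kip·in.
Critical point at (x, y) = (4, 6.5) from centroid. f_tx = M·y/J = 2.19 kip/in; f_ty = M·x/J = 1.348 kip/in.
Resultant f_max = √[f_tx² + (f_v + f_ty)²] = √[2.19² + (1.192 + 1.348)²] = 3.353 kip/in.
Capacity per unit length: r_n/Ω = (1/2.0) × 0.6 × 60 × (0.707 × 0.625) = 7.954 kip/in.
3.353 ≤ 7.954 → adequate.

f_max ≈ 3.35 kip/in; adequate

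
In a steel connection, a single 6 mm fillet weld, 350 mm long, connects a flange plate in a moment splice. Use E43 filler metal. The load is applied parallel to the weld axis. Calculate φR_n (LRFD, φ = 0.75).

E43XX → F_EXX = 430 MPa.
Effective throat t_e = 0.707 × 6 = 4.242 mm.
Total length L = 350 mm; A_we = 4.242 × 350 = 1485 mm².
F_nw = 0.6 F_EXX = 0.6 × 430 = 258 MPa.
φR_n = 0.75 × 258 × 1485 × 10⁻³ = 287.3 kN.

φR_n ≈ 287 kN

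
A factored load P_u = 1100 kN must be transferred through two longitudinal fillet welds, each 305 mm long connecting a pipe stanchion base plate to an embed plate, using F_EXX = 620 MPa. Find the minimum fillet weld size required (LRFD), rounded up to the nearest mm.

Total weld length L = 610 mm.
Required throat t_e = P_u / (φ × 0.6 F_EXX × L) = 1100 / (0.75 × 0.6 × 620 × 610 × 10⁻³) = 6.463 mm.
Required leg w = t_e / 0.707 = 9.142 mm → use 10 mm.

w = 10 mm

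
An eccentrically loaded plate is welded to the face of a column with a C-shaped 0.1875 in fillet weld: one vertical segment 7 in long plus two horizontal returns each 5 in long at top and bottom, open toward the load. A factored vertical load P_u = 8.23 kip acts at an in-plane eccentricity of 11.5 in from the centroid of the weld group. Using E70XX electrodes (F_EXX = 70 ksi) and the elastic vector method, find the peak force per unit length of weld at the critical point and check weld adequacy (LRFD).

f_max ≈ 2.75 kip/in; adequate

Total weld length L_w = 17 in. Treat welds as unit-width lines.
Centroid: x̄ = 2×5×2.5 / 17 = 1.471 in from the vertical weld.
Polar moment about centroid: J = I_x + I_y = [7³/12 + 2×5×3.5²] + [7×1.471² + 2(5³/12 + 5×1.029²)] = 197.7 in³.
Direct shear f_v = P/L_w = 8.23 / 17 = 0.4841 kip/in (vertical).
Torsion M = P·e = 8.23 × 11.5 = 94.645 kip·in.
Critical point at (x, y) = (3.529, 3.5) from centroid. f_tx = M·y/J = 1.676 kip/in; f_ty = M·x/J = 1.69 kip/in.
Resultant f_max = √[f_tx² + (f_v + f_ty)²] = √[1.676² + (0.4841 + 1.69)²] = 2.745 kip/in.
Capacity per unit length: φr_n = 0.75 × 0.6 × 70 × (0.707 × 0.1875) = 4.176 kip/in.
2.745 ≤ 4.176 → adequate.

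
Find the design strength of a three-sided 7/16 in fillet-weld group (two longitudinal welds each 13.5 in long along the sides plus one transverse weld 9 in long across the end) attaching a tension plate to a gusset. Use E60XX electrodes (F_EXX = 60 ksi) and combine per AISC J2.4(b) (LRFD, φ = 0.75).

φR_n ≈ 304 kip

t_e = 0.707 × 0.4375 = 0.3093 in.
R_nwl = 0.6 × 60 × 0.3093 × 27 = 300.7 kip (longitudinal, 2 welds).
R_nwt = 0.6 × 60 × 0.3093 × 9 = 100.2 kip (transverse, base value).
(i) R_nwl + R_nwt = 400.9 kip; (ii) 0.85 R_nwl + 1.5 R_nwt = 405.9 kip.
R_n = max = 405.9 kip [governs: (ii)]; φR_n = 304.4 kip.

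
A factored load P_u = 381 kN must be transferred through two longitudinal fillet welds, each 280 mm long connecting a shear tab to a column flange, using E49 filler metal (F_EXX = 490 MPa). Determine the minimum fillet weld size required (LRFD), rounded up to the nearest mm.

w = 5 mm

Total weld length L = 560 mm.
Required throat t_e = P_u / (φ × 0.6 F_EXX × L) = 381 / (0.75 × 0.6 × 490 × 560 × 10⁻³) = 3.086 mm.
Required leg w = t_e / 0.707 = 4.364 mm → use 5 mm.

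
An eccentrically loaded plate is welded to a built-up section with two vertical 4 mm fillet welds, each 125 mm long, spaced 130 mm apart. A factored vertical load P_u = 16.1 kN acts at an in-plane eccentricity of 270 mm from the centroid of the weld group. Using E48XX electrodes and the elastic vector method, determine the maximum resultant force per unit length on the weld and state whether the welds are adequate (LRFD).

E48XX → F_EXX = 480 MPa.
Total weld length L_w = 250 mm. Treat welds as unit-width lines.
Polar moment about centroid: J = 2[d³/12 + d(b/2)²] = 2[125³/12 + 125×65²] = 1382000 mm³.
Direct shear f_v = P/L_w = 16.1×10³ / 250 = 64.4 N/mm (vertical).
Torsion M = P·e = 16.1×10³ × 270 = 4347000 N·mm.
Critical point at (x, y) = (65, 62.5) from centroid. f_tx = M·y/J = 196.6 N/mm; f_ty = M·x/J = 204.5 N/mm.
Resultant f_max = √[f_tx² + (f_v + f_ty)²] = √[196.6² + (64.4 + 204.5)²] = 333.1 N/mm.
Capacity per unit length: φr_n = 0.75 × 0.6 × 480 × (0.707 × 4) = 610.8 N/mm.
333.1 ≤ 610.8 → adequate.

f_max ≈ 333 N/mm; adequate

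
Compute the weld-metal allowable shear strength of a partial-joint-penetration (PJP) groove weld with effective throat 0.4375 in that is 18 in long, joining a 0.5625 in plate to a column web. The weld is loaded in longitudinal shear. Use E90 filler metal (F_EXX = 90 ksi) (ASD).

R_n/Ω ≈ 213 kips

Effective throat (given) t_e = 0.4375 in.
A_we = 0.4375 × 18 = 7.875 in².
F_nw = 0.6 F_EXX = 54 ksi.
R_n/Ω = (54 × 7.875) / 2.0 = 212.6 kips.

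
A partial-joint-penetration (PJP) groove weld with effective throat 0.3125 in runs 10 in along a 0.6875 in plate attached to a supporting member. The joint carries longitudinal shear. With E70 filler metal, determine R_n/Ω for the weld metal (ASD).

R_n/Ω ≈ 65.6 kips

E70XX → F_EXX = 70 ksi.
Effective throat (given) t_e = 0.3125 in.
A_we = 0.3125 × 10 = 3.125 in².
F_nw = 0.6 F_EXX = 42 ksi.
R_n/Ω = (42 × 3.125) / 2.0 = 65.62 kips.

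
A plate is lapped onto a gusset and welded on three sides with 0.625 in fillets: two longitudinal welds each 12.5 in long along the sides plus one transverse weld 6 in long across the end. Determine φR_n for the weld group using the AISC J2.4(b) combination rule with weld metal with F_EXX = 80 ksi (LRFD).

φR_n ≈ 493 kip

t_e = 0.707 × 0.625 = 0.4419 in.
R_nwl = 0.6 × 80 × 0.4419 × 25 = 530.2 kip (longitudinal, 2 welds).
R_nwt = 0.6 × 80 × 0.4419 × 6 = 127.3 kip (transverse, base value).
(i) R_nwl + R_nwt = 657.5 kip; (ii) 0.85 R_nwl + 1.5 R_nwt = 641.6 kip.
R_n = max = 657.5 kip [governs: (i)]; φR_n = 493.1 kip.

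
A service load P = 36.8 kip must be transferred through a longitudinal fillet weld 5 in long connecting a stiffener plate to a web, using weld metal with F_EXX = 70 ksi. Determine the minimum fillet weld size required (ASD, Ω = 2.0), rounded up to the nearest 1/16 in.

w = 1/2 in

Total weld length L = 5 in.
Required throat t_e = P × Ω / (0.6 F_EXX × L) = 36.8 × 2.0 / (0.6 × 70 × 5) = 0.3505 in.
Required leg w = t_e / 0.707 = 0.4957 in → use 1/2 in.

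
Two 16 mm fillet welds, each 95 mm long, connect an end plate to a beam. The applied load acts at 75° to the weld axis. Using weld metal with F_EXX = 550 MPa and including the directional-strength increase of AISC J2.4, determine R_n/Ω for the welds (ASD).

R_n/Ω ≈ 523 kN

t_e = 0.707 × 16 = 11.31 mm; A_we = 11.31 × 190 = 2149 mm².
Directional factor: 1.0 + 0.5 sin^1.5(75°) = 1.475.
F_nw = 0.6 × 550 × 1.475 = 486.6 MPa.
R_n/Ω = (486.6 × 2149) / 2.0 × 10⁻³ = 523 kN.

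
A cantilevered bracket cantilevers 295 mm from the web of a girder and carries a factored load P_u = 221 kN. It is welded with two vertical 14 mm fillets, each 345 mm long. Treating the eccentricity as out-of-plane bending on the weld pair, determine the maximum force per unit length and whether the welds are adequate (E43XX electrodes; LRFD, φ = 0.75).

E43XX → F_EXX = 430 MPa.
L_w = 2 × 345 = 690 mm; section modulus (unit throat) S = 2 × L²/6 = 39680 mm².
Direct shear f_v = P/L_w = 221×10³/690 = 320.3 N/mm.
Moment M = P × e = 221×10³ × 295 = 65195000 N·mm; bending f_b = M/S = 1643 N/mm.
f_max = √(f_v² + f_b²) = √(320.3² + 1643²) = 1674 N/mm.
φr_n = 0.75 × 0.6 × 430 × (0.707 × 14) = 1915 N/mm → adequate.

f_max ≈ 1670 N/mm; adequate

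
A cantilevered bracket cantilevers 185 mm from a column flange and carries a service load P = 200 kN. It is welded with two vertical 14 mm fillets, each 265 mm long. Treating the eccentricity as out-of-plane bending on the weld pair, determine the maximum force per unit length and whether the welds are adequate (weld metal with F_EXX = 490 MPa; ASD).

f_max ≈ 1630 N/mm; NOT adequate

L_w = 2 × 265 = 530 mm; section modulus (unit throat) S = 2 × L²/6 = 23410 mm².
Direct shear f_v = P/L_w = 200×10³/530 = 377.4 N/mm.
Moment M = P × e = 200×10³ × 185 = 37000000 N·mm; bending f_b = M/S = 1581 N/mm.
f_max = √(f_v² + f_b²) = √(377.4² + 1581²) = 1625 N/mm.
r_n/Ω = (1/2.0) × 0.6 × 490 × (0.707 × 14) = 1455 N/mm → NOT adequate.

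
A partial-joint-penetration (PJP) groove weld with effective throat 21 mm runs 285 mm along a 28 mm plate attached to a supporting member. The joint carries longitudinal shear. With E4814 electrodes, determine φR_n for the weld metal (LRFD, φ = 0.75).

E48XX → F_EXX = 480 MPa.
Effective throat (given) t_e = 21 mm.
A_we = 21 × 285 = 5985 mm².
F_nw = 0.6 F_EXX = 288 MPa.
φR_n = 0.75 × 288 × 5985 × 10⁻³ = 1293 kN.

φR_n ≈ 1290 kN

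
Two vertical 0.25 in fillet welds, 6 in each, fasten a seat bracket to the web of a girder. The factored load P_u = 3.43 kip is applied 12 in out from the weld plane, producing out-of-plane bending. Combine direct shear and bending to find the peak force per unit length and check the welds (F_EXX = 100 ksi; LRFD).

L_w = 2 × 6 = 12 in; section modulus (unit throat) S = 2 × L²/6 = 12 in².
Direct shear f_v = P/L_w = 3.43/12 = 0.2858 kip/in.
Moment M = P × e = 3.43 × 12 = 41.16 kip·in; bending f_b = M/S = 3.43 kip/in.
f_max = √(f_v² + f_b²) = √(0.2858² + 3.43²) = 3.442 kip/in.
φr_n = 0.75 × 0.6 × 100 × (0.707 × 0.25) = 7.954 kip/in → adequate.

f_max ≈ 3.44 kip/in; adequate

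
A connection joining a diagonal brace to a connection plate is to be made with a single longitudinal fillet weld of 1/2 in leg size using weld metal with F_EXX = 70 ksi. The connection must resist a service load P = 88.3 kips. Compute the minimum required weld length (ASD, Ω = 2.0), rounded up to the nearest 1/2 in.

L = 12 in

Throat t_e = 0.707 × 0.5 = 0.3535 in.
r_n/Ω = (0.6 × 70 × 0.3535) / 2.0 = 7.423 kip/in.
L_req = P / (r_n/Ω) = 88.3 / 7.423 = 11.89 in total.
Round up → use L = 12 in.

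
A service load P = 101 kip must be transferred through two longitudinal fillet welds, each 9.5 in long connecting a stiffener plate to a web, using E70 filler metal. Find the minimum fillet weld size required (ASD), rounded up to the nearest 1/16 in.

E70XX → F_EXX = 70 ksi.
Total weld length L = 19 in.
Required throat t_e = P × Ω / (0.6 F_EXX × L) = 101 × 2.0 / (0.6 × 70 × 19) = 0.2531 in.
Required leg w = t_e / 0.707 = 0.358 in → use 3/8 in.

w = 3/8 in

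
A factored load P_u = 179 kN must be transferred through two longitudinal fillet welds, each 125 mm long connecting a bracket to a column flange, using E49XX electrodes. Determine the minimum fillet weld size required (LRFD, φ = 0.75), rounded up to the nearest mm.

E49XX → F_EXX = 490 MPa.
Total weld length L = 250 mm.
Required throat t_e = P_u / (φ × 0.6 F_EXX × L) = 179 / (0.75 × 0.6 × 490 × 250 × 10⁻³) = 3.247 mm.
Required leg w = t_e / 0.707 = 4.593 mm → use 5 mm.

w = 5 mm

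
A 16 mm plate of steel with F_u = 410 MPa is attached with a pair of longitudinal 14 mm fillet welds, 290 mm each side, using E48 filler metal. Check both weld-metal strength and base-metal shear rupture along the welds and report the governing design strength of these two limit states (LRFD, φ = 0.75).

φR_n ≈ 1240 kN (weld metal governs)

E48XX → F_EXX = 480 MPa.
t_e = 0.707 × 14 = 9.898 mm; L = 580 mm.
Weld metal: φR_n = 0.75 × 0.6 × 480 × 9.898 × 580 × 10⁻³ = 1240 kN.
Base metal (shear rupture): φR_n = 0.75 × 0.6 × 410 × 16 × 580 × 10⁻³ = 1712 kN.
Governing: weld metal.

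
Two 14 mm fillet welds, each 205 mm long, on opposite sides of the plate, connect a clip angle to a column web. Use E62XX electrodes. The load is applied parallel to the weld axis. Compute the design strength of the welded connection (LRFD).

E62XX → F_EXX = 620 MPa.
Effective throat t_e = 0.707 × 14 = 9.898 mm.
Total length L = 410 mm; A_we = 9.898 × 410 = 4058 mm².
F_nw = 0.6 F_EXX = 0.6 × 620 = 372 MPa.
φR_n = 0.75 × 372 × 4058 × 10⁻³ = 1132 kN.

φR_n ≈ 1130 kN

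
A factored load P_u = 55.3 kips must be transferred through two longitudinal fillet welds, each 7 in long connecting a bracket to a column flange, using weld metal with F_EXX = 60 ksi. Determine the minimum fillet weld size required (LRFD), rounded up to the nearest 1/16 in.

Total weld length L = 14 in.
Required throat t_e = P_u / (φ × 0.6 F_EXX × L) = 55.3 / (0.75 × 0.6 × 60 × 14) = 0.1463 in.
Required leg w = t_e / 0.707 = 0.2069 in → use 1/4 in.

w = 1/4 in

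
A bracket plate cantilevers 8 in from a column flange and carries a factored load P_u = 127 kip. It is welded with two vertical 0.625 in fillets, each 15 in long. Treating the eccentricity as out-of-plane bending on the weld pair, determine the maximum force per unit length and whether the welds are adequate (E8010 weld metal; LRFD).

f_max ≈ 14.2 kip/in; adequate

E80XX → F_EXX = 80 ksi.
L_w = 2 × 15 = 30 in; section modulus (unit throat) S = 2 × L²/6 = 75 in².
Direct shear f_v = P/L_w = 127/30 = 4.233 kip/in.
Moment M = P × e = 127 × 8 = 1016 kip·in; bending f_b = M/S = 13.55 kip/in.
f_max = √(f_v² + f_b²) = √(4.233² + 13.55²) = 14.19 kip/in.
φr_n = 0.75 × 0.6 × 80 × (0.707 × 0.625) = 15.91 kip/in → adequate.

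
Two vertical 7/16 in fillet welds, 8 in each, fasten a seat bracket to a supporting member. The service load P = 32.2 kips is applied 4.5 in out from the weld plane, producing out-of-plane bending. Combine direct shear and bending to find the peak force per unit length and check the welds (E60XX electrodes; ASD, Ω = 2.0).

E60XX → F_EXX = 60 ksi.
L_w = 2 × 8 = 16 in; section modulus (unit throat) S = 2 × L²/6 = 21.33 in².
Direct shear f_v = P/L_w = 32.2/16 = 2.013 kip/in.
Moment M = P × e = 32.2 × 4.5 = 144.9 kip·in; bending f_b = M/S = 6.792 kip/in.
f_max = √(f_v² + f_b²) = √(2.013² + 6.792²) = 7.084 kip/in.
r_n/Ω = (1/2.0) × 0.6 × 60 × (0.707 × 0.4375) = 5.568 kip/in → NOT adequate.

f_max ≈ 7.08 kip/in; NOT adequate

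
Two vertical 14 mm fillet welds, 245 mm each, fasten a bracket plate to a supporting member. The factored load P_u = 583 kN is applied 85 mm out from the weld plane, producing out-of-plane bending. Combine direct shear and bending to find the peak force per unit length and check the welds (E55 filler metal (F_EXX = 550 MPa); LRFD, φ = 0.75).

L_w = 2 × 245 = 490 mm; section modulus (unit throat) S = 2 × L²/6 = 20010 mm².
Direct shear f_v = P/L_w = 583×10³/490 = 1190 N/mm.
Moment M = P × e = 583×10³ × 85 = 49555000 N·mm; bending f_b = M/S = 2477 N/mm.
f_max = √(f_v² + f_b²) = √(1190² + 2477²) = 2748 N/mm.
φr_n = 0.75 × 0.6 × 550 × (0.707 × 14) = 2450 N/mm → NOT adequate.

f_max ≈ 2750 N/mm; NOT adequate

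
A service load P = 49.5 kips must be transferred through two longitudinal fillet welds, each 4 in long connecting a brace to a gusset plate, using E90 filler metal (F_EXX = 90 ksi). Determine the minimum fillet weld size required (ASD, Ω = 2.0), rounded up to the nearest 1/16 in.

w = 3/8 in

Total weld length L = 8 in.
Required throat t_e = P × Ω / (0.6 F_EXX × L) = 49.5 × 2.0 / (0.6 × 90 × 8) = 0.2292 in.
Required leg w = t_e / 0.707 = 0.3241 in → use 3/8 in.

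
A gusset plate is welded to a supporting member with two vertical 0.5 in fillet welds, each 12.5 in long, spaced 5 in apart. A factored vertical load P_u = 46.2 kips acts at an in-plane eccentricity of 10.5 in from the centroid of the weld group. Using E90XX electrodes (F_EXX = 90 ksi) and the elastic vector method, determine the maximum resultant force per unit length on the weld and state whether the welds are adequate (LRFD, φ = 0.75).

Total weld length L_w = 25 in. Treat welds as unit-width lines.
Polar moment about centroid: J = 2[d³/12 + d(b/2)²] = 2[12.5³/12 + 12.5×2.5²] = 481.8 in³.
Direct shear f_v = P/L_w = 46.2 / 25 = 1.848 kip/in (vertical).
Torsion M = P·e = 46.2 × 10.5 = 485.1 kip·in.
Critical point at (x, y) = (2.5, 6.25) from centroid. f_tx = M·y/J = 6.293 kip/in; f_ty = M·x/J = 2.517 kip/in.
Resultant f_max = √[f_tx² + (f_v + f_ty)²] = √[6.293² + (1.848 + 2.517)²] = 7.659 kip/in.
Capacity per unit length: φr_n = 0.75 × 0.6 × 90 × (0.707 × 0.5) = 14.32 kip/in.
7.659 ≤ 14.32 → adequate.

f_max ≈ 7.66 kip/in; adequate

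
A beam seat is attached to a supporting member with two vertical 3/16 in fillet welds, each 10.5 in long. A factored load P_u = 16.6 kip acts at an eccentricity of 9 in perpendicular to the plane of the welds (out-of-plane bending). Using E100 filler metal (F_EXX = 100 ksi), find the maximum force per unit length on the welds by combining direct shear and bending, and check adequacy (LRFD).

f_max ≈ 4.14 kip/in; adequate

L_w = 2 × 10.5 = 21 in; section modulus (unit throat) S = 2 × L²/6 = 36.75 in².
Direct shear f_v = P/L_w = 16.6/21 = 0.7905 kip/in.
Moment M = P × e = 16.6 × 9 = 149.4 kip·in; bending f_b = M/S = 4.065 kip/in.
f_max = √(f_v² + f_b²) = √(0.7905² + 4.065²) = 4.141 kip/in.
φr_n = 0.75 × 0.6 × 100 × (0.707 × 0.1875) = 5.965 kip/in → adequate.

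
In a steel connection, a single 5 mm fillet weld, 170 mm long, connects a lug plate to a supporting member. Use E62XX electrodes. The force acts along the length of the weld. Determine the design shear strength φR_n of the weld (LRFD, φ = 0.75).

E62XX → F_EXX = 620 MPa.
Effective throat t_e = 0.707 × 5 = 3.535 mm.
Total length L = 170 mm; A_we = 3.535 × 170 = 600.9 mm².
F_nw = 0.6 F_EXX = 0.6 × 620 = 372 MPa.
φR_n = 0.75 × 372 × 600.9 × 10⁻³ = 167.7 kN.

φR_n ≈ 168 kN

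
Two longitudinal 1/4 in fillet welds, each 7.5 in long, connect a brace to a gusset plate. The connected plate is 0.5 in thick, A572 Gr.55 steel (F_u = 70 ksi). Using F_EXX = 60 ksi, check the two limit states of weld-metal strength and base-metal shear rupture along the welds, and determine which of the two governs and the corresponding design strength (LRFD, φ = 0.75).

φR_n ≈ 71.6 kip (weld metal governs)

t_e = 0.707 × 0.25 = 0.1767 in; L = 15 in.
Weld metal: φR_n = 0.75 × 0.6 × 60 × 0.1767 × 15 = 71.58 kip.
Base metal (shear rupture): φR_n = 0.75 × 0.6 × 70 × 0.5 × 15 = 236.2 kip.
Governing: weld metal.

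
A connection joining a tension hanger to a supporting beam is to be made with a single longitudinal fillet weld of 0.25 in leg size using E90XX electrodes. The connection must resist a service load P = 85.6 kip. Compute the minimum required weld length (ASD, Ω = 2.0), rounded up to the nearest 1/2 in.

L = 18 in

E90XX → F_EXX = 90 ksi.
Throat t_e = 0.707 × 0.25 = 0.1767 in.
r_n/Ω = (0.6 × 90 × 0.1767) / 2.0 = 4.772 kip/in.
L_req = P / (r_n/Ω) = 85.6 / 4.772 = 17.94 in total.
Round up → use L = 18 in.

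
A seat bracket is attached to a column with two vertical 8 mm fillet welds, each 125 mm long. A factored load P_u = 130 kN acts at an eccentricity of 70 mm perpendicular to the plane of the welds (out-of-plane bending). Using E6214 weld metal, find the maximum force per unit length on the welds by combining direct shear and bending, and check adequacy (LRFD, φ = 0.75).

f_max ≈ 1820 N/mm; NOT adequate

E62XX → F_EXX = 620 MPa.
L_w = 2 × 125 = 250 mm; section modulus (unit throat) S = 2 × L²/6 = 5208 mm².
Direct shear f_v = P/L_w = 130×10³/250 = 520 N/mm.
Moment M = P × e = 130×10³ × 70 = 9100000 N·mm; bending f_b = M/S = 1747 N/mm.
f_max = √(f_v² + f_b²) = √(520² + 1747²) = 1823 N/mm.
φr_n = 0.75 × 0.6 × 620 × (0.707 × 8) = 1578 N/mm → NOT adequate.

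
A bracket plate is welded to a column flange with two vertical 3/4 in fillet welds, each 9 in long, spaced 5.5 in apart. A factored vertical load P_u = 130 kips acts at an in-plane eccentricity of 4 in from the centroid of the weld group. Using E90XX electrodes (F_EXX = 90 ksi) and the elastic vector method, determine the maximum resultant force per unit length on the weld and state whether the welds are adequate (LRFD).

Total weld length L_w = 18 in. Treat welds as unit-width lines.
Polar moment about centroid: J = 2[d³/12 + d(b/2)²] = 2[9³/12 + 9×2.75²] = 257.6 in³.
Direct shear f_v = P/L_w = 130 / 18 = 7.222 kip/in (vertical).
Torsion M = P·e = 130 × 4 = 520 kip·in.
Critical point at (x, y) = (2.75, 4.5) from centroid. f_tx = M·y/J = 9.083 kip/in; f_ty = M·x/J = 5.551 kip/in.
Resultant f_max = √[f_tx² + (f_v + f_ty)²] = √[9.083² + (7.222 + 5.551)²] = 15.67 kip/in.
Capacity per unit length: φr_n = 0.75 × 0.6 × 90 × (0.707 × 0.75) = 21.48 kip/in.
15.67 ≤ 21.48 → adequate.

f_max ≈ 15.7 kip/in; adequate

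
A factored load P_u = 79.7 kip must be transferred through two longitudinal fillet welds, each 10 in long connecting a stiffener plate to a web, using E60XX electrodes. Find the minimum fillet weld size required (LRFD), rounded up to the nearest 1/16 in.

w = 1/4 in

E60XX → F_EXX = 60 ksi.
Total weld length L = 20 in.
Required throat t_e = P_u / (φ × 0.6 F_EXX × L) = 79.7 / (0.75 × 0.6 × 60 × 20) = 0.1476 in.
Required leg w = t_e / 0.707 = 0.2088 in → use 1/4 in.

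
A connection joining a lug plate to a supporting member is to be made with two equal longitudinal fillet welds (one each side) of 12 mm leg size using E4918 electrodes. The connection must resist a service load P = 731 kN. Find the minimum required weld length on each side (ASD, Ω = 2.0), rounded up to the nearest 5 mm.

L = 295 mm on each side

E49XX → F_EXX = 490 MPa.
Throat t_e = 0.707 × 12 = 8.484 mm.
r_n/Ω = (0.6 × 490 × 8.484) / 2.0 = 1247 N/mm = 1.247 kN/mm.
L_req = P / (r_n/Ω) = 731 / 1.247 = 586.1 mm total.
Per side: 586.1 / 2 = 293.1 mm.
Round up → use L = 295 mm on each side.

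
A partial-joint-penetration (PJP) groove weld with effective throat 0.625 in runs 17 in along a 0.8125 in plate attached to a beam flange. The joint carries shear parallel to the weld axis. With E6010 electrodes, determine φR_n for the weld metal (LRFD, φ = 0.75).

E60XX → F_EXX = 60 ksi.
Effective throat (given) t_e = 0.625 in.
A_we = 0.625 × 17 = 10.62 in².
F_nw = 0.6 F_EXX = 36 ksi.
φR_n = 0.75 × 36 × 10.62 = 286.9 kip.

φR_n ≈ 287 kip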